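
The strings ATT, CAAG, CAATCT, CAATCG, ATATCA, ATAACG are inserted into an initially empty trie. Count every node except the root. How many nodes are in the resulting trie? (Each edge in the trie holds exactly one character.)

18

Trace insertions, counting only characters that open a new branch:
  "ATT" → 3 new (A, T, T)
  "CAAG" → 4 new (C, A, A, G)
  "CAATCT" → prefix "CAA" already present; 3 new (T, C, T)
  "CAATCG" → prefix "CAATC" already present; 1 new (G)
  "ATATCA" → prefix "AT" already present; 4 new (A, T, C, A)
  "ATAACG" → prefix "ATA" already present; 3 new (A, C, G)
Total nodes = 3 + 4 + 3 + 1 + 4 + 3 = 18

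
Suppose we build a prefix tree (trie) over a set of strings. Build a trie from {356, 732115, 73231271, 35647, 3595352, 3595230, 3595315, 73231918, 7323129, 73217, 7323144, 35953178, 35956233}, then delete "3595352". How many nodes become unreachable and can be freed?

2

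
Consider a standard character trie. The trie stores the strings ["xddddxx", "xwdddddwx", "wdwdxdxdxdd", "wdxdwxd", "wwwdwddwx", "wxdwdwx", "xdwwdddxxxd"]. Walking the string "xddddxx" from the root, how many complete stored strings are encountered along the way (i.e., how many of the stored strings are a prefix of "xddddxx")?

1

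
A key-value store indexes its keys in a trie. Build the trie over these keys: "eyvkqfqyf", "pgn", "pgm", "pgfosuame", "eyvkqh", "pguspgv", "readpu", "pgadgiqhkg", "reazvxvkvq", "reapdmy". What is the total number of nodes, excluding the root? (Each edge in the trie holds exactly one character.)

Count nodes per top-level branch (shared prefixes stored once):
  'e'-branch (eyvkqfqyf, eyvkqh): 10 nodes
  'p'-branch (pgadgiqhkg, pgfosuame, pgm, pgn, pguspgv): 24 nodes
  'r'-branch (readpu, reapdmy, reazvxvkvq): 17 nodes
Sum: 51

51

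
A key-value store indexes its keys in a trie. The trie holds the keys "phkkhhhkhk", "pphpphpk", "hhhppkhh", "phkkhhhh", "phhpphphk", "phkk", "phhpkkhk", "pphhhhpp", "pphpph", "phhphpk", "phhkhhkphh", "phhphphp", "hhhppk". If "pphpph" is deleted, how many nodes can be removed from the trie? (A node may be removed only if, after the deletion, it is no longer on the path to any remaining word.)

0

Walk "pphpph" from the leaf back toward the root, removing each node that no remaining word uses.
Every node on "pphpph" is still needed (e.g. by "pphpphpk"), so nothing is freed.
Nodes removed: 0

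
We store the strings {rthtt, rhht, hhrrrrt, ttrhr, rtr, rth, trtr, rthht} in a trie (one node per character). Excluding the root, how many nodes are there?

Count nodes per top-level branch (shared prefixes stored once):
  'h'-branch (hhrrrrt): 7 nodes
  'r'-branch (rhht, rth, rthht, rthtt, rtr): 11 nodes
  't'-branch (trtr, ttrhr): 8 nodes
Sum: 26

26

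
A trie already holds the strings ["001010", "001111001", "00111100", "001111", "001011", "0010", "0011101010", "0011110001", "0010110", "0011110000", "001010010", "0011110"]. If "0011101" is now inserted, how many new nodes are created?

"0011101" is already a full path in the trie; only an end-marker is added.
No new nodes are needed: 0.

0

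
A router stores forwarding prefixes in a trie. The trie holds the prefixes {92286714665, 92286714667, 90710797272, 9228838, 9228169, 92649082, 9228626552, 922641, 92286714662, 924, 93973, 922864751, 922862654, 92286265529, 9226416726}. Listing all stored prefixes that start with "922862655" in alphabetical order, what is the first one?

DFS of the "922862655" subtree visits, in order: "9228626552", "92286265529"
Position 1: 9228626552

9228626552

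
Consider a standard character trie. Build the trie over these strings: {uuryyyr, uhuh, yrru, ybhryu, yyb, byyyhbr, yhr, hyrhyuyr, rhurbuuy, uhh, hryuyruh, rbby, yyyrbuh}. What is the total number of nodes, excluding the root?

Insert word by word; a character creates a node only if that edge doesn't already exist:
  "uuryyyr" → 7 new (u, u, r, y, y, y, r)
  "uhuh" → prefix "u" already present; 3 new (h, u, h)
  "yrru" → 4 new (y, r, r, u)
  "ybhryu" → prefix "y" already present; 5 new (b, h, r, y, u)
  "yyb" → prefix "y" already present; 2 new (y, b)
  "byyyhbr" → 7 new (b, y, y, y, h, b, r)
  "yhr" → prefix "y" already present; 2 new (h, r)
  "hyrhyuyr" → 8 new (h, y, r, h, y, u, y, r)
  "rhurbuuy" → 8 new (r, h, u, r, b, u, u, y)
  "uhh" → prefix "uh" already present; 1 new (h)
  "hryuyruh" → prefix "h" already present; 7 new (r, y, u, y, r, u, h)
  "rbby" → prefix "r" already present; 3 new (b, b, y)
  "yyyrbuh" → prefix "yy" already present; 5 new (y, r, b, u, h)
Total nodes = 7 + 3 + 4 + 5 + 2 + 7 + 2 + 8 + 8 + 1 + 7 + 3 + 5 = 62

62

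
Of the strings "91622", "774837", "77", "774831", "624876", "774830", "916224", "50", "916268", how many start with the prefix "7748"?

3

Filter for entries beginning with "7748":
Matches: "774830", "774831", "774837"
Count: 3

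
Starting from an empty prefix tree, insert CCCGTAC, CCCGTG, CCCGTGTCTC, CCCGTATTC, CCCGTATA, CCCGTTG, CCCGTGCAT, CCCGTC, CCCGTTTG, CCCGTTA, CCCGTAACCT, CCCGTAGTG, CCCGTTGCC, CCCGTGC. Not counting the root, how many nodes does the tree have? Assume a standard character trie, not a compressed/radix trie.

Trie structure (* marks end of a word):
(root)
└─ C
   └─ C
      └─ C
         └─ G
            └─ T
               ├─ A
               │  ├─ A
               │  │  └─ C
               │  │     └─ C
               │  │        └─ T *
               │  ├─ C *
               │  ├─ G
               │  │  └─ T
               │  │     └─ G *
               │  └─ T
               │     ├─ A *
               │     └─ T
               │        └─ C *
               ├─ C *
               ├─ G *
               │  ├─ C *
               │  │  └─ A
               │  │     └─ T *
               │  └─ T
               │     └─ C
               │        └─ T
               │           └─ C *
               └─ T
                  ├─ A *
                  ├─ G *
                  │  └─ C
                  │     └─ C *
                  └─ T
                     └─ G *
Counting every labelled node above: 34.

34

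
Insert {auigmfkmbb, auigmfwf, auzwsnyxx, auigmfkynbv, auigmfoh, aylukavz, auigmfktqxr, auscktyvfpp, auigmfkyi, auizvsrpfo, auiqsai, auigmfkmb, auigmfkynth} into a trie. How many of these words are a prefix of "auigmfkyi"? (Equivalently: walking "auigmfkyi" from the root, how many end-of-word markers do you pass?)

1

Check each prefix of "auigmfkyi" against the stored set — each match is an end-marker on the path.
Prefixes of the query that are stored words: "auigmfkyi"
Count: 1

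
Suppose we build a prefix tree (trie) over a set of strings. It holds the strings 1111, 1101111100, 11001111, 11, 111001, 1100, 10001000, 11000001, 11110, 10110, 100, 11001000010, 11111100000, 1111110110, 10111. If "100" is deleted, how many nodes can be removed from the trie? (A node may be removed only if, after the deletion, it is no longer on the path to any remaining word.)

0

After clearing the end-marker at "100", prune upward until reaching a node still needed by another word.
Every node on "100" is still needed (e.g. by "10001000"), so nothing is freed.
Nodes removed: 0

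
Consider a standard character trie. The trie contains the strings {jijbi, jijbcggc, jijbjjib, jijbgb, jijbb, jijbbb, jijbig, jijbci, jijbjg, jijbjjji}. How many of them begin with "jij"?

10

Walk to "jij"; the words in its subtree are exactly those with that prefix.
Matches: "jijbb", "jijbbb", "jijbcggc", "jijbci", "jijbgb", "jijbi", "jijbig", "jijbjg", "jijbjjib", "jijbjjji"
Count: 10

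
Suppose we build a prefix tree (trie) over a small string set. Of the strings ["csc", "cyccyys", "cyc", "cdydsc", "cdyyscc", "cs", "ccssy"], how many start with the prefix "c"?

7

Walk to "c"; the words in its subtree are exactly those with that prefix.
Words under "c": ccssy, cdydsc, cdyyscc, cs, csc, cyc, cyccyys
Count: 7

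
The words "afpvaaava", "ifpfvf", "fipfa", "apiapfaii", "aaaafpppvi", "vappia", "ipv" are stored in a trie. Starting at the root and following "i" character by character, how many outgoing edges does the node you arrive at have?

2

Walk "i" from the root, arriving at one node.
Distinct next characters after "i": f, p.
That node has 2 child edges.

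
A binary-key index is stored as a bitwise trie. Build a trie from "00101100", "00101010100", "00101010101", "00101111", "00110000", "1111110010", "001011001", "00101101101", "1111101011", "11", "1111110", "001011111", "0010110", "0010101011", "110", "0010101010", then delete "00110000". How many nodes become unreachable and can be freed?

A node on "00110000"'s path can go only if nothing else ends at it or branches off below it.
The suffix "10000" (5 nodes) is used only by "00110000"; the node for "001" still has the child "0", so pruning stops there.
Nodes removed: 5

5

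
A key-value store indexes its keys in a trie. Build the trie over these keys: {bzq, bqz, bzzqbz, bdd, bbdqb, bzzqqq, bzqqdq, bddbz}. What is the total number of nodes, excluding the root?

22

Trie structure (* marks end of a word):
(root)
└─ b
   ├─ b
   │  └─ d
   │     └─ q
   │        └─ b *
   ├─ d
   │  └─ d *
   │     └─ b
   │        └─ z *
   ├─ q
   │  └─ z *
   └─ z
      ├─ q *
      │  └─ q
      │     └─ d
      │        └─ q *
      └─ z
         └─ q
            ├─ b
            │  └─ z *
            └─ q
               └─ q *
Counting every labelled node above: 22.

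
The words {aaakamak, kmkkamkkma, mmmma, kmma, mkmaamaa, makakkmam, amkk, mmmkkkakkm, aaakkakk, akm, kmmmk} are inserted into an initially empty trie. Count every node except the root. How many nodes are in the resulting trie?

Trace insertions, counting only characters that open a new branch:
  "aaakamak" → 8 new (a, a, a, k, a, m, a, k)
  "kmkkamkkma" → 10 new (k, m, k, k, a, m, k, k, m, a)
  "mmmma" → 5 new (m, m, m, m, a)
  "kmma" → prefix "km" already present; 2 new (m, a)
  "mkmaamaa" → prefix "m" already present; 7 new (k, m, a, a, m, a, a)
  "makakkmam" → prefix "m" already present; 8 new (a, k, a, k, k, m, a, m)
  "amkk" → prefix "a" already present; 3 new (m, k, k)
  "mmmkkkakkm" → prefix "mmm" already present; 7 new (k, k, k, a, k, k, m)
  "aaakkakk" → prefix "aaak" already present; 4 new (k, a, k, k)
  "akm" → prefix "a" already present; 2 new (k, m)
  "kmmmk" → prefix "kmm" already present; 2 new (m, k)
Total nodes = 8 + 10 + 5 + 2 + 7 + 8 + 3 + 7 + 4 + 2 + 2 = 58

58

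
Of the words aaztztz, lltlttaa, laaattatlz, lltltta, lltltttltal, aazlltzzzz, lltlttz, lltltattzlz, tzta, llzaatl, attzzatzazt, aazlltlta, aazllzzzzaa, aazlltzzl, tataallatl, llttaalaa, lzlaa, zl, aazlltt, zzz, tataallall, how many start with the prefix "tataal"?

Traverse to the node for "tataal", then collect every word in that subtree.
Words under "tataal": tataallall, tataallatl
Count: 2

2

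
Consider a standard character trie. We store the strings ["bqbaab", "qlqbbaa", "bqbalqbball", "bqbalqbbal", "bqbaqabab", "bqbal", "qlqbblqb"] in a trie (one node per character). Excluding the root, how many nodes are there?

28

Trace insertions, counting only characters that open a new branch:
  "bqbaab" → 6 new (b, q, b, a, a, b)
  "qlqbbaa" → 7 new (q, l, q, b, b, a, a)
  "bqbalqbball" → prefix "bqba" already present; 7 new (l, q, b, b, a, l, l)
  "bqbalqbbal" → prefix "bqbalqbbal" already present; 0 new (none)
  "bqbaqabab" → prefix "bqba" already present; 5 new (q, a, b, a, b)
  "bqbal" → prefix "bqbal" already present; 0 new (none)
  "qlqbblqb" → prefix "qlqbb" already present; 3 new (l, q, b)
Total nodes = 6 + 7 + 7 + 0 + 5 + 0 + 3 = 28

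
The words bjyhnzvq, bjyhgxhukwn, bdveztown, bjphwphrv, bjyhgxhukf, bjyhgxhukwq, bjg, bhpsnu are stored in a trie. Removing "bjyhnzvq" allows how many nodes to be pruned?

Walk "bjyhnzvq" from the leaf back toward the root, removing each node that no remaining word uses.
The suffix "nzvq" (4 nodes) is used only by "bjyhnzvq"; the node for "bjyh" still has the child "g", so pruning stops there.
Nodes removed: 4

4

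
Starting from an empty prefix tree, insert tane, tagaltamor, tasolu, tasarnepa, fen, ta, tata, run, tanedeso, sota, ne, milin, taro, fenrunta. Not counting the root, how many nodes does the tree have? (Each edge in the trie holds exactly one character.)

Insert word by word; a character creates a node only if that edge doesn't already exist:
  "tane" → 4 new (t, a, n, e)
  "tagaltamor" → prefix "ta" already present; 8 new (g, a, l, t, a, m, o, r)
  "tasolu" → prefix "ta" already present; 4 new (s, o, l, u)
  "tasarnepa" → prefix "tas" already present; 6 new (a, r, n, e, p, a)
  "fen" → 3 new (f, e, n)
  "ta" → prefix "ta" already present; 0 new (none)
  "tata" → prefix "ta" already present; 2 new (t, a)
  "run" → 3 new (r, u, n)
  "tanedeso" → prefix "tane" already present; 4 new (d, e, s, o)
  "sota" → 4 new (s, o, t, a)
  "ne" → 2 new (n, e)
  "milin" → 5 new (m, i, l, i, n)
  "taro" → prefix "ta" already present; 2 new (r, o)
  "fenrunta" → prefix "fen" already present; 5 new (r, u, n, t, a)
Total nodes = 4 + 8 + 4 + 6 + 3 + 0 + 2 + 3 + 4 + 4 + 2 + 5 + 2 + 5 = 52

52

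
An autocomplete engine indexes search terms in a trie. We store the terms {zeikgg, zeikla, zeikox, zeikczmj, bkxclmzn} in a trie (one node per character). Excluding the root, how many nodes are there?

Insert word by word; a character creates a node only if that edge doesn't already exist:
  "zeikgg" → 6 new (z, e, i, k, g, g)
  "zeikla" → prefix "zeik" already present; 2 new (l, a)
  "zeikox" → prefix "zeik" already present; 2 new (o, x)
  "zeikczmj" → prefix "zeik" already present; 4 new (c, z, m, j)
  "bkxclmzn" → 8 new (b, k, x, c, l, m, z, n)
Total nodes = 6 + 2 + 2 + 4 + 8 = 22

22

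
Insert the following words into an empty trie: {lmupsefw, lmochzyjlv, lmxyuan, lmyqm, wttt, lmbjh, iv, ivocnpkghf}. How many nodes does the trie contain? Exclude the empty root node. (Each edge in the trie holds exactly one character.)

41

Count nodes per top-level branch (shared prefixes stored once):
  'i'-branch (iv, ivocnpkghf): 10 nodes
  'l'-branch (lmbjh, lmochzyjlv, lmupsefw, lmxyuan, lmyqm): 27 nodes
  'w'-branch (wttt): 4 nodes
Sum: 41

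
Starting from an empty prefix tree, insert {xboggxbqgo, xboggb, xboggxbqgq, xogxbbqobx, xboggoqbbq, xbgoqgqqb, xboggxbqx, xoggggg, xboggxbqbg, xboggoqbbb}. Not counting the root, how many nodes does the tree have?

41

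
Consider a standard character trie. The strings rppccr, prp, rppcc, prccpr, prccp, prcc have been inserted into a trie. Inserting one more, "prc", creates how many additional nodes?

0

Every character of "prc" already lies on an existing path (it is a prefix of some stored word).
No new nodes are needed: 0.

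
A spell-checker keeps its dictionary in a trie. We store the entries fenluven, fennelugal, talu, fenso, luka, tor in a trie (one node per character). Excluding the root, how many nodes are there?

27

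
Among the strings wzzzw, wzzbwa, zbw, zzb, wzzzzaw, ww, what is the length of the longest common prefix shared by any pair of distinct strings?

4

Equivalently: take the maximum, over all pairs, of their longest common prefix length.
e.g. "wzzzw" and "wzzzzaw" share the prefix "wzzz" of length 4; no pair shares a longer one.
Longest shared-prefix length: 4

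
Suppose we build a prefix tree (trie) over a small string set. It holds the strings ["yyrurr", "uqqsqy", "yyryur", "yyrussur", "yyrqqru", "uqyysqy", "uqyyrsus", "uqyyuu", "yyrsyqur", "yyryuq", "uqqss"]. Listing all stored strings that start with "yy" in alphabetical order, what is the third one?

Words with prefix "yy", in lexicographic order: "yyrqqru", "yyrsyqur", "yyrurr", "yyrussur", "yyryuq", "yyryur"
Position 3: yyrurr

yyrurr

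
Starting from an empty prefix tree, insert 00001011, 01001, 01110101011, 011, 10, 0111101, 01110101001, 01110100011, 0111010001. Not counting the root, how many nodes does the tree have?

32

Trace insertions, counting only characters that open a new branch:
  "00001011" → 8 new (0, 0, 0, 0, 1, 0, 1, 1)
  "01001" → prefix "0" already present; 4 new (1, 0, 0, 1)
  "01110101011" → prefix "01" already present; 9 new (1, 1, 0, 1, 0, 1, 0, 1, 1)
  "011" → prefix "011" already present; 0 new (none)
  "10" → 2 new (1, 0)
  "0111101" → prefix "0111" already present; 3 new (1, 0, 1)
  "01110101001" → prefix "011101010" already present; 2 new (0, 1)
  "01110100011" → prefix "0111010" already present; 4 new (0, 0, 1, 1)
  "0111010001" → prefix "0111010001" already present; 0 new (none)
Total nodes = 8 + 4 + 9 + 0 + 2 + 3 + 2 + 4 + 0 = 32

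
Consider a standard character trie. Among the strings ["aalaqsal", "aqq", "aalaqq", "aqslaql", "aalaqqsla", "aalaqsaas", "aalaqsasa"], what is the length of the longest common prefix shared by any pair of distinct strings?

7

Equivalently: take the maximum, over all pairs, of their longest common prefix length.
e.g. "aalaqsaas" and "aalaqsal" share the prefix "aalaqsa" of length 7; no pair shares a longer one.
Longest shared-prefix length: 7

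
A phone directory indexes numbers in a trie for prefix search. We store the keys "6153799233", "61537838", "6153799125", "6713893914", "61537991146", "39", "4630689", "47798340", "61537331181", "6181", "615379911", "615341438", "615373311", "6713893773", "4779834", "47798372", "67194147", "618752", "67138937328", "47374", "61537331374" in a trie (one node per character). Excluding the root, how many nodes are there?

Insert word by word; a character creates a node only if that edge doesn't already exist:
  "6153799233" → 10 new (6, 1, 5, 3, 7, 9, 9, 2, 3, 3)
  "61537838" → prefix "61537" already present; 3 new (8, 3, 8)
  "6153799125" → prefix "6153799" already present; 3 new (1, 2, 5)
  "6713893914" → prefix "6" already present; 9 new (7, 1, 3, 8, 9, 3, 9, 1, 4)
  "61537991146" → prefix "61537991" already present; 3 new (1, 4, 6)
  "39" → 2 new (3, 9)
  "4630689" → 7 new (4, 6, 3, 0, 6, 8, 9)
  "47798340" → prefix "4" already present; 7 new (7, 7, 9, 8, 3, 4, 0)
  "61537331181" → prefix "61537" already present; 6 new (3, 3, 1, 1, 8, 1)
  "6181" → prefix "61" already present; 2 new (8, 1)
  "615379911" → prefix "615379911" already present; 0 new (none)
  "615341438" → prefix "6153" already present; 5 new (4, 1, 4, 3, 8)
  "615373311" → prefix "615373311" already present; 0 new (none)
  "6713893773" → prefix "6713893" already present; 3 new (7, 7, 3)
  "4779834" → prefix "4779834" already present; 0 new (none)
  "47798372" → prefix "477983" already present; 2 new (7, 2)
  "67194147" → prefix "671" already present; 5 new (9, 4, 1, 4, 7)
  "618752" → prefix "618" already present; 3 new (7, 5, 2)
  "67138937328" → prefix "67138937" already present; 3 new (3, 2, 8)
  "47374" → prefix "47" already present; 3 new (3, 7, 4)
  "61537331374" → prefix "61537331" already present; 3 new (3, 7, 4)
Total nodes = 10 + 3 + 3 + 9 + 3 + 2 + 7 + 7 + 6 + 2 + 0 + 5 + 0 + 3 + 0 + 2 + 5 + 3 + 3 + 3 + 3 = 79

79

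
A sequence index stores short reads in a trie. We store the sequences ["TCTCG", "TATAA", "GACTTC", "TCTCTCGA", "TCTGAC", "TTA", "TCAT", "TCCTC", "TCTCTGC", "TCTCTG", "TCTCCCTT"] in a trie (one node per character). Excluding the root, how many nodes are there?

Trie structure (* marks end of a word):
(root)
├─ G
│  └─ A
│     └─ C
│        └─ T
│           └─ T
│              └─ C *
└─ T
   ├─ A
   │  └─ T
   │     └─ A
   │        └─ A *
   ├─ C
   │  ├─ A
   │  │  └─ T *
   │  ├─ C
   │  │  └─ T
   │  │     └─ C *
   │  └─ T
   │     ├─ C
   │     │  ├─ C
   │     │  │  └─ C
   │     │  │     └─ T
   │     │  │        └─ T *
   │     │  ├─ G *
   │     │  └─ T
   │     │     ├─ C
   │     │     │  └─ G
   │     │     │     └─ A *
   │     │     └─ G *
   │     │        └─ C *
   │     └─ G
   │        └─ A
   │           └─ C *
   └─ T
      └─ A *
Counting every labelled node above: 35.

35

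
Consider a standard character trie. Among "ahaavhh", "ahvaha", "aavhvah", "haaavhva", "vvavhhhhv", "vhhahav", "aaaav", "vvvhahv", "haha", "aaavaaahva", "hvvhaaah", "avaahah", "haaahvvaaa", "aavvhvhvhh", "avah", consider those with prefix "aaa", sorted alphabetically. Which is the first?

aaaav

Filter for "aaa…" and sort: "aaaav", "aaavaaahva"
The 1st is aaaav.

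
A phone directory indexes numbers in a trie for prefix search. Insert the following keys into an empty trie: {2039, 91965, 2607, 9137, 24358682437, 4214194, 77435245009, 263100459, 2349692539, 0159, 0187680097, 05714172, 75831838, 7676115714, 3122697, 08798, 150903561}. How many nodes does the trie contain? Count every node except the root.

113

Count nodes per top-level branch (shared prefixes stored once):
  '0'-branch (0159, 0187680097, 05714172, 08798): 23 nodes
  '1'-branch (150903561): 9 nodes
  '2'-branch (2039, 2349692539, 24358682437, 2607, 263100459): 33 nodes
  '3'-branch (3122697): 7 nodes
  '4'-branch (4214194): 7 nodes
  '7'-branch (75831838, 7676115714, 77435245009): 27 nodes
  '9'-branch (9137, 91965): 7 nodes
Sum: 113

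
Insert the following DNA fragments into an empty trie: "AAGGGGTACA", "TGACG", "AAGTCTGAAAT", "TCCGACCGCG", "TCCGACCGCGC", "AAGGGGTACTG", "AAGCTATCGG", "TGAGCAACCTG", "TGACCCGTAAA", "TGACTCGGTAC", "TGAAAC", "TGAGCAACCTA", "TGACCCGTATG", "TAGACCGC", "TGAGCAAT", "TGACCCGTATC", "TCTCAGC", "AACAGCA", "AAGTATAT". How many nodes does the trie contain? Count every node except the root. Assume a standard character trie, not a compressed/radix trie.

93

Trace insertions, counting only characters that open a new branch:
  "AAGGGGTACA" → 10 new (A, A, G, G, G, G, T, A, C, A)
  "TGACG" → 5 new (T, G, A, C, G)
  "AAGTCTGAAAT" → prefix "AAG" already present; 8 new (T, C, T, G, A, A, A, T)
  "TCCGACCGCG" → prefix "T" already present; 9 new (C, C, G, A, C, C, G, C, G)
  "TCCGACCGCGC" → prefix "TCCGACCGCG" already present; 1 new (C)
  "AAGGGGTACTG" → prefix "AAGGGGTAC" already present; 2 new (T, G)
  "AAGCTATCGG" → prefix "AAG" already present; 7 new (C, T, A, T, C, G, G)
  "TGAGCAACCTG" → prefix "TGA" already present; 8 new (G, C, A, A, C, C, T, G)
  "TGACCCGTAAA" → prefix "TGAC" already present; 7 new (C, C, G, T, A, A, A)
  "TGACTCGGTAC" → prefix "TGAC" already present; 7 new (T, C, G, G, T, A, C)
  "TGAAAC" → prefix "TGA" already present; 3 new (A, A, C)
  "TGAGCAACCTA" → prefix "TGAGCAACCT" already present; 1 new (A)
  "TGACCCGTATG" → prefix "TGACCCGTA" already present; 2 new (T, G)
  "TAGACCGC" → prefix "T" already present; 7 new (A, G, A, C, C, G, C)
  "TGAGCAAT" → prefix "TGAGCAA" already present; 1 new (T)
  "TGACCCGTATC" → prefix "TGACCCGTAT" already present; 1 new (C)
  "TCTCAGC" → prefix "TC" already present; 5 new (T, C, A, G, C)
  "AACAGCA" → prefix "AA" already present; 5 new (C, A, G, C, A)
  "AAGTATAT" → prefix "AAGT" already present; 4 new (A, T, A, T)
Total nodes = 10 + 5 + 8 + 9 + 1 + 2 + 7 + 8 + 7 + 7 + 3 + 1 + 2 + 7 + 1 + 1 + 5 + 5 + 4 = 93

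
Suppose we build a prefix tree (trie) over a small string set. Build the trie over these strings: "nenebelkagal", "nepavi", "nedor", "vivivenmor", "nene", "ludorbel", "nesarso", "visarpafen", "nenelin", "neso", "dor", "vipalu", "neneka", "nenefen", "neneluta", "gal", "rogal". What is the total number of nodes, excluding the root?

Insert word by word; a character creates a node only if that edge doesn't already exist:
  "nenebelkagal" → 12 new (n, e, n, e, b, e, l, k, a, g, a, l)
  "nepavi" → prefix "ne" already present; 4 new (p, a, v, i)
  "nedor" → prefix "ne" already present; 3 new (d, o, r)
  "vivivenmor" → 10 new (v, i, v, i, v, e, n, m, o, r)
  "nene" → prefix "nene" already present; 0 new (none)
  "ludorbel" → 8 new (l, u, d, o, r, b, e, l)
  "nesarso" → prefix "ne" already present; 5 new (s, a, r, s, o)
  "visarpafen" → prefix "vi" already present; 8 new (s, a, r, p, a, f, e, n)
  "nenelin" → prefix "nene" already present; 3 new (l, i, n)
  "neso" → prefix "nes" already present; 1 new (o)
  "dor" → 3 new (d, o, r)
  "vipalu" → prefix "vi" already present; 4 new (p, a, l, u)
  "neneka" → prefix "nene" already present; 2 new (k, a)
  "nenefen" → prefix "nene" already present; 3 new (f, e, n)
  "neneluta" → prefix "nenel" already present; 3 new (u, t, a)
  "gal" → 3 new (g, a, l)
  "rogal" → 5 new (r, o, g, a, l)
Total nodes = 12 + 4 + 3 + 10 + 0 + 8 + 5 + 8 + 3 + 1 + 3 + 4 + 2 + 3 + 3 + 3 + 5 = 77

77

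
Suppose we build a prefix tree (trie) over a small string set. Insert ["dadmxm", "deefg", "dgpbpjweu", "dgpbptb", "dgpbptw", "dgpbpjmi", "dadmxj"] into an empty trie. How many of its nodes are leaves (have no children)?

Leaves are exactly the stored words that no other stored word extends.
Those words: "dadmxj", "dadmxm", "deefg", "dgpbpjmi", "dgpbpjweu", "dgpbptb", "dgpbptw"
Leaf count: 7

7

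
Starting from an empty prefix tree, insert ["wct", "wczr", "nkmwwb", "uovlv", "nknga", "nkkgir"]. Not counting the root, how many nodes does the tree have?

For each word, the new-node count is its length minus the longest prefix already in the trie:
  "wct" → 3 new (w, c, t)
  "wczr" → prefix "wc" already present; 2 new (z, r)
  "nkmwwb" → 6 new (n, k, m, w, w, b)
  "uovlv" → 5 new (u, o, v, l, v)
  "nknga" → prefix "nk" already present; 3 new (n, g, a)
  "nkkgir" → prefix "nk" already present; 4 new (k, g, i, r)
Total nodes = 3 + 2 + 6 + 5 + 3 + 4 = 23

23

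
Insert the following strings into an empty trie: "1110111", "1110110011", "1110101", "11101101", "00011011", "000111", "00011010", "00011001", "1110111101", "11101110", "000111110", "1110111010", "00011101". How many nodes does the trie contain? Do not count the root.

Count nodes per top-level branch (shared prefixes stored once):
  '0'-branch (00011001, 00011010, 00011011, 000111, 00011101, 000111110): 17 nodes
  '1'-branch (1110101, 1110110011, 11101101, 1110111, 11101110, 1110111010, 1110111101): 20 nodes
Sum: 37

37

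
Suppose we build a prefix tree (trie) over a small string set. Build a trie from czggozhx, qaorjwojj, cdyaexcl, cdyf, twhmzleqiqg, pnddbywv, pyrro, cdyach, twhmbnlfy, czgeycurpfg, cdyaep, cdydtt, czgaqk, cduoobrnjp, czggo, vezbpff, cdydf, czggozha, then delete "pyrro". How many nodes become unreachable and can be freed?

4

Walk "pyrro" from the leaf back toward the root, removing each node that no remaining word uses.
The suffix "yrro" (4 nodes) is used only by "pyrro"; the node for "p" still has the child "n", so pruning stops there.
Nodes removed: 4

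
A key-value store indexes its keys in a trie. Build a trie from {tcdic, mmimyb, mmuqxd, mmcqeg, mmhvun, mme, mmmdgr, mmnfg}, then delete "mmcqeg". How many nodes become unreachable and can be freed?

A node on "mmcqeg"'s path can go only if nothing else ends at it or branches off below it.
The suffix "cqeg" (4 nodes) is used only by "mmcqeg"; the node for "mm" still has the child "i", so pruning stops there.
Nodes removed: 4

4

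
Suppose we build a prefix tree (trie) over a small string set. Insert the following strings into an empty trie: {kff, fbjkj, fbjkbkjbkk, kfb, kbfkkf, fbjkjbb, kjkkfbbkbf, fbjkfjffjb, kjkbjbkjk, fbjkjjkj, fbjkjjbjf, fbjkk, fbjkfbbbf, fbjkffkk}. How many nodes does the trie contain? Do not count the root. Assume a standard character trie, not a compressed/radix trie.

57

Insert word by word; a character creates a node only if that edge doesn't already exist:
  "kff" → 3 new (k, f, f)
  "fbjkj" → 5 new (f, b, j, k, j)
  "fbjkbkjbkk" → prefix "fbjk" already present; 6 new (b, k, j, b, k, k)
  "kfb" → prefix "kf" already present; 1 new (b)
  "kbfkkf" → prefix "k" already present; 5 new (b, f, k, k, f)
  "fbjkjbb" → prefix "fbjkj" already present; 2 new (b, b)
  "kjkkfbbkbf" → prefix "k" already present; 9 new (j, k, k, f, b, b, k, b, f)
  "fbjkfjffjb" → prefix "fbjk" already present; 6 new (f, j, f, f, j, b)
  "kjkbjbkjk" → prefix "kjk" already present; 6 new (b, j, b, k, j, k)
  "fbjkjjkj" → prefix "fbjkj" already present; 3 new (j, k, j)
  "fbjkjjbjf" → prefix "fbjkjj" already present; 3 new (b, j, f)
  "fbjkk" → prefix "fbjk" already present; 1 new (k)
  "fbjkfbbbf" → prefix "fbjkf" already present; 4 new (b, b, b, f)
  "fbjkffkk" → prefix "fbjkf" already present; 3 new (f, k, k)
Total nodes = 3 + 5 + 6 + 1 + 5 + 2 + 9 + 6 + 6 + 3 + 3 + 1 + 4 + 3 = 57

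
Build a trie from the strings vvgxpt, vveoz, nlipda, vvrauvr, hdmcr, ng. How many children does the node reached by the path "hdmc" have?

1

Walk "hdmc" from the root, arriving at one node.
Distinct next characters after "hdmc": r.
That node has 1 child edge.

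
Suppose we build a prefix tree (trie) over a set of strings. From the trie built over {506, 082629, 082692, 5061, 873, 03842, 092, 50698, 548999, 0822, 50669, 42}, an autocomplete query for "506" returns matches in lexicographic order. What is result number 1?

506

Filter for "506…" and sort: "506", "5061", "50669", "50698"
Position 1: 506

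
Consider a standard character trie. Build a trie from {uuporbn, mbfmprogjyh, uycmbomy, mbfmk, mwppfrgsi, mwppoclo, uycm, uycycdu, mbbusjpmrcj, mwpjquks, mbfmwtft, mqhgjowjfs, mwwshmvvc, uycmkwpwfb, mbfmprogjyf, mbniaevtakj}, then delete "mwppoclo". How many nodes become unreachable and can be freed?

A node on "mwppoclo"'s path can go only if nothing else ends at it or branches off below it.
The suffix "oclo" (4 nodes) is used only by "mwppoclo"; the node for "mwpp" still has the child "f", so pruning stops there.
Nodes removed: 4

4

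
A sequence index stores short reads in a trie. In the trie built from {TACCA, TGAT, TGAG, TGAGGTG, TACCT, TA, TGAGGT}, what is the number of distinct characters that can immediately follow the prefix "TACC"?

2

The children of the "TACC" node are the distinct next characters among strings starting with "TACC".
Characters that immediately follow "TACC" among the stored strings: {A, T}.
That node has 2 child edges.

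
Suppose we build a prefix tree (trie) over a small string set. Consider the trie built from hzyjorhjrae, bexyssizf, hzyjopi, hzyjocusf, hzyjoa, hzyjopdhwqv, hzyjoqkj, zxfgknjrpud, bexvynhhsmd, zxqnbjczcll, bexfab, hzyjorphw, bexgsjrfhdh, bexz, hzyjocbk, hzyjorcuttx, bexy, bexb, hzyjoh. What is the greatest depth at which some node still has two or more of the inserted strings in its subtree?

The deepest shared node is where two words last agree before diverging.
e.g. "hzyjocbk" and "hzyjocusf" share the prefix "hzyjoc" of length 6; no pair shares a longer one.
Longest shared-prefix length: 6

6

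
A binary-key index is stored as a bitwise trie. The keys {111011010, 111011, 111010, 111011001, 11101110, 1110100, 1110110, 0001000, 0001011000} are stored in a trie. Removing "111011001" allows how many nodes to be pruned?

A node on "111011001"'s path can go only if nothing else ends at it or branches off below it.
The suffix "01" (2 nodes) is used only by "111011001"; the node for "1110110" still has the child "1", so pruning stops there.
Nodes removed: 2

2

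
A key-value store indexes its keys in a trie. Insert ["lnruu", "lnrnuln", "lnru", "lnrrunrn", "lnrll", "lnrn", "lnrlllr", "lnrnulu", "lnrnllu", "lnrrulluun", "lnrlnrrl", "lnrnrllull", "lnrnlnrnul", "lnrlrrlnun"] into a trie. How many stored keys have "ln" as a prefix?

14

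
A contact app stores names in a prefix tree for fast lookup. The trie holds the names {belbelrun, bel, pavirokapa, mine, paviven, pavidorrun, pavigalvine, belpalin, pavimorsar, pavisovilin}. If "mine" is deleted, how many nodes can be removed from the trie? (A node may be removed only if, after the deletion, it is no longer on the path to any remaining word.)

4

After clearing the end-marker at "mine", prune upward until reaching a node still needed by another word.
No other word shares any prefix with "mine", so all 4 of its nodes go.
Nodes removed: 4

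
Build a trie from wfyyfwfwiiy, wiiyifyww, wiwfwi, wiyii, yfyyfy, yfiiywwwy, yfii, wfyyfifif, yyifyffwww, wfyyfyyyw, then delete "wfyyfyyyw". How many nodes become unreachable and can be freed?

A node on "wfyyfyyyw"'s path can go only if nothing else ends at it or branches off below it.
The suffix "yyyw" (4 nodes) is used only by "wfyyfyyyw"; the node for "wfyyf" still has the child "w", so pruning stops there.
Nodes removed: 4

4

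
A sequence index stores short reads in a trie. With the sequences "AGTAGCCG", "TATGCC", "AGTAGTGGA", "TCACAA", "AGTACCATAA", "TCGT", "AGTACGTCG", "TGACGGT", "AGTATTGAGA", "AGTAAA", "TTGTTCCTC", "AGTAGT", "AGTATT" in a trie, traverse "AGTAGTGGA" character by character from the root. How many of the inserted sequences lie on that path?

Traverse "AGTAGTGGA" character by character; count nodes along the way that are marked as word ends.
Prefixes of the query that are stored words: "AGTAGT", "AGTAGTGGA"
Count: 2

2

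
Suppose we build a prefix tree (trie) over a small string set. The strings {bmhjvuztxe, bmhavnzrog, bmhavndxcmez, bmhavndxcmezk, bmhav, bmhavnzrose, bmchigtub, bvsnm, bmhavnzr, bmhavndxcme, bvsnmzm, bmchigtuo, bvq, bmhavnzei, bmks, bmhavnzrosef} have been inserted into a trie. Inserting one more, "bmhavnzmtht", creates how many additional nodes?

Walking "bmhavnzmtht" from the root, the first 7 characters ("bmhavnz") follow existing edges; "m" is the first miss.
New nodes needed: |"bmhavnzmtht"| − 7 = 11 − 7 = 4.

4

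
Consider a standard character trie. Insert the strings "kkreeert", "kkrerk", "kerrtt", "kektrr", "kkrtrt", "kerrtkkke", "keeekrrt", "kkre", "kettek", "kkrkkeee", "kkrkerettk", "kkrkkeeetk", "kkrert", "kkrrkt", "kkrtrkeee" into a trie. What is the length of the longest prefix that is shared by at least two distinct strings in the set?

8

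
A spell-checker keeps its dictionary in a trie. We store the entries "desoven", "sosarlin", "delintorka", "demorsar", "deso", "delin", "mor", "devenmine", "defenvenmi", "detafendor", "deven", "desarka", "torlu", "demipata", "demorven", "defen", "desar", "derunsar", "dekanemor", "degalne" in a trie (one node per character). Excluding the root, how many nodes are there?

90

For each word, the new-node count is its length minus the longest prefix already in the trie:
  "desoven" → 7 new (d, e, s, o, v, e, n)
  "sosarlin" → 8 new (s, o, s, a, r, l, i, n)
  "delintorka" → prefix "de" already present; 8 new (l, i, n, t, o, r, k, a)
  "demorsar" → prefix "de" already present; 6 new (m, o, r, s, a, r)
  "deso" → prefix "deso" already present; 0 new (none)
  "delin" → prefix "delin" already present; 0 new (none)
  "mor" → 3 new (m, o, r)
  "devenmine" → prefix "de" already present; 7 new (v, e, n, m, i, n, e)
  "defenvenmi" → prefix "de" already present; 8 new (f, e, n, v, e, n, m, i)
  "detafendor" → prefix "de" already present; 8 new (t, a, f, e, n, d, o, r)
  "deven" → prefix "deven" already present; 0 new (none)
  "desarka" → prefix "des" already present; 4 new (a, r, k, a)
  "torlu" → 5 new (t, o, r, l, u)
  "demipata" → prefix "dem" already present; 5 new (i, p, a, t, a)
  "demorven" → prefix "demor" already present; 3 new (v, e, n)
  "defen" → prefix "defen" already present; 0 new (none)
  "desar" → prefix "desar" already present; 0 new (none)
  "derunsar" → prefix "de" already present; 6 new (r, u, n, s, a, r)
  "dekanemor" → prefix "de" already present; 7 new (k, a, n, e, m, o, r)
  "degalne" → prefix "de" already present; 5 new (g, a, l, n, e)
Total nodes = 7 + 8 + 8 + 6 + 0 + 0 + 3 + 7 + 8 + 8 + 0 + 4 + 5 + 5 + 3 + 0 + 0 + 6 + 7 + 5 = 90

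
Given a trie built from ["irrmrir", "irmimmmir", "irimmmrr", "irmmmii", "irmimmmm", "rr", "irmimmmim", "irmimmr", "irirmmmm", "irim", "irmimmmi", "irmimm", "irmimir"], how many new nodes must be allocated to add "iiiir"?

4

Walking "iiiir" from the root, the first 1 characters ("i") follow existing edges; "i" is the first miss.
So 5 − 1 = 4 new nodes.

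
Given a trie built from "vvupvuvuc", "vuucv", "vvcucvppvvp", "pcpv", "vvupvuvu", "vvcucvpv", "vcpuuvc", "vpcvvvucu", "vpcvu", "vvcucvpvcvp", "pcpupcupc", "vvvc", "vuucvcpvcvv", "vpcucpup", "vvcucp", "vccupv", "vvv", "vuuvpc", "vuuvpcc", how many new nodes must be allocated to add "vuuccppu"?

The longest prefix of "vuuccppu" already in the trie is "vuuc" (length 4).
Each of the 4 remaining characters creates one node.

4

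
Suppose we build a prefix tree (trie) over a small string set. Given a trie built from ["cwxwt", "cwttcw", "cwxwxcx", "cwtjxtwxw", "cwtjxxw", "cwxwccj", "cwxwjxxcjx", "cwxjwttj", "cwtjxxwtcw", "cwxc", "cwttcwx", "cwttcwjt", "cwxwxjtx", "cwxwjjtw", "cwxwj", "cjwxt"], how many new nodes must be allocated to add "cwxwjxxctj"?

2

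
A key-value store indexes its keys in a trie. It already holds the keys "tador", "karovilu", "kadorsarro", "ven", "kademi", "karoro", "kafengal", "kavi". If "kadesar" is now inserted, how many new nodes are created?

3

Walking "kadesar" from the root, the first 4 characters ("kade") follow existing edges; "s" is the first miss.
Each of the 3 remaining characters creates one node.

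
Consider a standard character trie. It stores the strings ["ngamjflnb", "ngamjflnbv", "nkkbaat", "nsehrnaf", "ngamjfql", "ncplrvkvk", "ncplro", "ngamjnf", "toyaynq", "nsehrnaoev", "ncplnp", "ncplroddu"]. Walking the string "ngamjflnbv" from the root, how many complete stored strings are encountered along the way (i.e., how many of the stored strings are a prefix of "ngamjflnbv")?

Check each prefix of "ngamjflnbv" against the stored set — each match is an end-marker on the path.
Prefixes of the query that are stored words: "ngamjflnb", "ngamjflnbv"
Count: 2

2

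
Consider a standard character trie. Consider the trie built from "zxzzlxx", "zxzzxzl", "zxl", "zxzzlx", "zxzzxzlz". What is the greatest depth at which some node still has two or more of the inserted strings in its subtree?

Look for the deepest trie node that still has at least two words in its subtree.
e.g. "zxzzxzl" and "zxzzxzlz" share the prefix "zxzzxzl" of length 7; no pair shares a longer one.
Longest shared-prefix length: 7

7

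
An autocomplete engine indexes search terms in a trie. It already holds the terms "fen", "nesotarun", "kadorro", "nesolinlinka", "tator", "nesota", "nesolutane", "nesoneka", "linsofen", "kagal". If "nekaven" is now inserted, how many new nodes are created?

5

Walking "nekaven" from the root, the first 2 characters ("ne") follow existing edges; "k" is the first miss.
Each of the 5 remaining characters creates one node.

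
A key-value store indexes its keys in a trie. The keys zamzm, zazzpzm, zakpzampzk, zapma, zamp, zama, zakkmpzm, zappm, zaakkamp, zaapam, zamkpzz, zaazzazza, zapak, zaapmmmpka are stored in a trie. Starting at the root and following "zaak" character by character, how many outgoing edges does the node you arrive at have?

Walk "zaak" from the root, arriving at one node.
Characters that immediately follow "zaak" among the stored strings: {k}.
That node has 1 child edge.

1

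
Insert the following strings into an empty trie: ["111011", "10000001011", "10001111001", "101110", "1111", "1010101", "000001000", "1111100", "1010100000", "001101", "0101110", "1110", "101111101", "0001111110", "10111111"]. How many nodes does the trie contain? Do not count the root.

70

For each word, the new-node count is its length minus the longest prefix already in the trie:
  "111011" → 6 new (1, 1, 1, 0, 1, 1)
  "10000001011" → prefix "1" already present; 10 new (0, 0, 0, 0, 0, 0, 1, 0, 1, 1)
  "10001111001" → prefix "1000" already present; 7 new (1, 1, 1, 1, 0, 0, 1)
  "101110" → prefix "10" already present; 4 new (1, 1, 1, 0)
  "1111" → prefix "111" already present; 1 new (1)
  "1010101" → prefix "101" already present; 4 new (0, 1, 0, 1)
  "000001000" → 9 new (0, 0, 0, 0, 0, 1, 0, 0, 0)
  "1111100" → prefix "1111" already present; 3 new (1, 0, 0)
  "1010100000" → prefix "101010" already present; 4 new (0, 0, 0, 0)
  "001101" → prefix "00" already present; 4 new (1, 1, 0, 1)
  "0101110" → prefix "0" already present; 6 new (1, 0, 1, 1, 1, 0)
  "1110" → prefix "1110" already present; 0 new (none)
  "101111101" → prefix "10111" already present; 4 new (1, 1, 0, 1)
  "0001111110" → prefix "000" already present; 7 new (1, 1, 1, 1, 1, 1, 0)
  "10111111" → prefix "1011111" already present; 1 new (1)
Total nodes = 6 + 10 + 7 + 4 + 1 + 4 + 9 + 3 + 4 + 4 + 6 + 0 + 4 + 7 + 1 = 70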